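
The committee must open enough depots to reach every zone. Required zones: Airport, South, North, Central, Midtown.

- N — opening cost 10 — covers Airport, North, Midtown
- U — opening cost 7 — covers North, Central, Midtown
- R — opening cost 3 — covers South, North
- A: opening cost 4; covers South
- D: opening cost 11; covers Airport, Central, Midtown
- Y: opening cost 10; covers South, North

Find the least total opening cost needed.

14

This is an integer covering problem.
The greedy cost-per-new-zone heuristic would pick R, U, and N for 20, but a cheaper cover exists.
Choose R and D: together they cover Airport, South, North, Central, Midtown — every zone.
Total opening cost: 3 + 11 = 14.
No cover costs less than 14.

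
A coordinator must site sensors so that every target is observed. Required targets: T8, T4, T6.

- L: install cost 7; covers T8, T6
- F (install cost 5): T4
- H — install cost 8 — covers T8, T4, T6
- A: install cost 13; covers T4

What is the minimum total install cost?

H alone covers T8, T4, T6 — every target.
Total install cost: 8.
No cover costs less than 8.

8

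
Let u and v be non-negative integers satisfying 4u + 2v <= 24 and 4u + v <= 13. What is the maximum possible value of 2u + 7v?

84

(u,v)=(0,12): 4·0+2·12=24≤24, 4·0+1·12=12≤13, objective 84.
(u,v)=(0,11): 4·0+2·11=22≤24, 4·0+1·11=11≤13, objective 77.
Maximum is 84 at (u,v)=(0,12).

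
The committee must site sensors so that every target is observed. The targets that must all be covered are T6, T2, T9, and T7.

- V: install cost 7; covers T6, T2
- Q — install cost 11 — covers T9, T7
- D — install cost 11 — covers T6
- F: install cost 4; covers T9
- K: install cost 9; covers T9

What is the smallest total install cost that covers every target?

This is an integer covering problem.
The greedy cost-per-new-target heuristic would pick V, F, and Q for 22, but a cheaper cover exists.
Choose V and Q: together they cover T6, T2, T9, T7 — every target.
Total install cost: 7 + 11 = 18.
No cover costs less than 18.

18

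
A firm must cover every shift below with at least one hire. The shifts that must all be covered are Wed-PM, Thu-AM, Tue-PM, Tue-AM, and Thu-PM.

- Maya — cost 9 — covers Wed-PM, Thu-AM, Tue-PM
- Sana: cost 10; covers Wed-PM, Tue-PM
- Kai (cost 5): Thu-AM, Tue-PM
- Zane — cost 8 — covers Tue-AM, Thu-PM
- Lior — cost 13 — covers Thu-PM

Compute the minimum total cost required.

17

The greedy cost-per-new-shift heuristic would pick Kai, Zane, and Maya for 22, but a cheaper cover exists.
Choose Maya and Zane: together they cover Wed-PM, Thu-AM, Tue-PM, Tue-AM, Thu-PM — every shift.
Total cost: 9 + 8 = 17.
No cover costs less than 17.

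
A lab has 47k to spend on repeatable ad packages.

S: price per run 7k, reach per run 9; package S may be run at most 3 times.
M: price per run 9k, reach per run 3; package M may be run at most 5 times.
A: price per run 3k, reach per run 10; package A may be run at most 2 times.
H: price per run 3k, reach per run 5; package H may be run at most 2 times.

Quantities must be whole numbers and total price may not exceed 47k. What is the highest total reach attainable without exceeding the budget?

3×S, 2×A, and 2×H: price 33 ≤ 47, reach 3·9 + 2·10 + 2·5 = 57.
3×S, 1×M, 2×A, and 2×H: price 42 ≤ 47, reach 3·9 + 1·3 + 2·10 + 2·5 = 60.
Best is 60.

60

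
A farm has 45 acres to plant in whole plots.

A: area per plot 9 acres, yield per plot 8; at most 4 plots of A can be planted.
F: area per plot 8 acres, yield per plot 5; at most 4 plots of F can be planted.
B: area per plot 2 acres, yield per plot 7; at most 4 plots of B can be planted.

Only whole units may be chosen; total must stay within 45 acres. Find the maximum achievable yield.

60

Take 4×A and 4×B: area 44 ≤ 45, yield 4·8 + 4·7 = 60.
B has the best ratio (7/2) and is taken to its limit of 4; remaining capacity is filled optimally with the others.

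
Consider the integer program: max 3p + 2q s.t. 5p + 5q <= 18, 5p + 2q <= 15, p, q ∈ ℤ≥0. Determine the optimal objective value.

The continuous relaxation peaks at (2.6, 1) with value 9.80; rounding to a feasible lattice point costs some objective.
(p,q)=(3,0): 5·3+5·0=15≤18, 5·3+2·0=15≤15, objective 9.
(p,q)=(2,1): 5·2+5·1=15≤18, 5·2+2·1=12≤15, objective 8.
(p,q)=(1,2): 5·1+5·2=15≤18, 5·1+2·2=9≤15, objective 7.
No feasible integer point exceeds 9.

9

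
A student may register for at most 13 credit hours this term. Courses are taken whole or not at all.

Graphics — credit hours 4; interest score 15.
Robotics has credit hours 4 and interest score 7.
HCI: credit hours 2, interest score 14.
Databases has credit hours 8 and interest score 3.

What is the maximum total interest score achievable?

Graphics + Robotics + HCI: credit hours 4 + 4 + 2 = 10 ≤ 13, interest score 15 + 7 + 14 = 36.
Graphics + Robotics: credit hours 4 + 4 = 8 ≤ 13, interest score 15 + 7 = 22.
Graphics + HCI: credit hours 4 + 2 = 6 ≤ 13, interest score 15 + 14 = 29.
Best is Graphics, Robotics, and HCI with total interest score 36.

36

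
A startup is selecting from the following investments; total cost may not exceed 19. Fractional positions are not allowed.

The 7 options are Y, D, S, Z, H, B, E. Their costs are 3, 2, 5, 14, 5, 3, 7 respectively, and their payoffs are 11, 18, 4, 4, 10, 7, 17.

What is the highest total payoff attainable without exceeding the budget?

56

This is a 0-1 knapsack instance.
Y + D + H + E: cost 3 + 2 + 5 + 7 = 17 ≤ 19, payoff 11 + 18 + 10 + 17 = 56.
D + H + B + E: cost 2 + 5 + 3 + 7 = 17 ≤ 19, payoff 18 + 10 + 7 + 17 = 52.
Y + D + B + E: cost 3 + 2 + 3 + 7 = 15 ≤ 19, payoff 11 + 18 + 7 + 17 = 53.
Best is Y, D, H, and E with total payoff 56.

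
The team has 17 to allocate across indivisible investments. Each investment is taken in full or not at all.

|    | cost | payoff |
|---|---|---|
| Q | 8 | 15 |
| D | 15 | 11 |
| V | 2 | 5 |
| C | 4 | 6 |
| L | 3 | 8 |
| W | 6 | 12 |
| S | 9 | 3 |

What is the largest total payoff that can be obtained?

Treat it as a binary knapsack problem.
Take Q, L, and W: cost 8 + 3 + 6 = 17 ≤ 17, payoff 15 + 8 + 12 = 35.
No other feasible combination does better.

35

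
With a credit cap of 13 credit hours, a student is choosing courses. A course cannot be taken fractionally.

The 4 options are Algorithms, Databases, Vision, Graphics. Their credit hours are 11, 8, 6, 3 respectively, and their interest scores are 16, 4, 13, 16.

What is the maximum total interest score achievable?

Treat it as a binary knapsack problem.
Allowing fractional choices, the relaxed optimum would be about 34.8, but courses are indivisible.
Databases + Graphics: credit hours 8 + 3 = 11 ≤ 13, interest score 4 + 16 = 20.
Vision + Graphics: credit hours 6 + 3 = 9 ≤ 13, interest score 13 + 16 = 29.
Best is Vision and Graphics with total interest score 29.

29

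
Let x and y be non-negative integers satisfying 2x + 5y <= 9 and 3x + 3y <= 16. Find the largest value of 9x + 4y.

Relaxing integrality, the LP optimum is 40.50 at (x,y) = (4.5, 0), which is not an integer point.
(x,y)=(4,0): 2·4+5·0=8≤9, 3·4+3·0=12≤16, objective 36.
(x,y)=(3,0): 2·3+5·0=6≤9, 3·3+3·0=9≤16, objective 27.
Maximum is 36 at (x,y)=(4,0).

36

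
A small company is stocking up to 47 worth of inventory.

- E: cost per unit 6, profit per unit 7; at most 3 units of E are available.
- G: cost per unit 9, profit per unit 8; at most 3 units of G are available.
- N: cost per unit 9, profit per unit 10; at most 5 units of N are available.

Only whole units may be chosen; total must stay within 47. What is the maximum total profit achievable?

51

This is a bounded integer knapsack.
E has the best ratio (7/6); taking only E gives at most 3×7 = 21 (stopped by the supply cap of 3).
Mixing does better — 3×E and 3×N: cost 45 ≤ 47, profit 3·7 + 3·10 = 51.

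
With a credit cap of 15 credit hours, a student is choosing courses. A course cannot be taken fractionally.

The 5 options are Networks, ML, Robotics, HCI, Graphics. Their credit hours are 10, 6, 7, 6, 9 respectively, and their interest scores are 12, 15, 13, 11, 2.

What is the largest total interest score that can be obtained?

28

Allowing fractional choices, the relaxed optimum would be about 31.7, but courses are indivisible.
Robotics + HCI: credit hours 7 + 6 = 13 ≤ 15, interest score 13 + 11 = 24.
ML + HCI: credit hours 6 + 6 = 12 ≤ 15, interest score 15 + 11 = 26.
ML + Robotics: credit hours 6 + 7 = 13 ≤ 15, interest score 15 + 13 = 28.
Best is ML and Robotics with total interest score 28.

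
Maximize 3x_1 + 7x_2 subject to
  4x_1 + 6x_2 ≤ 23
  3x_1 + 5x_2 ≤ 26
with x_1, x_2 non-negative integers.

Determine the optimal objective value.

24

(x_1,x_2)=(1,3): 4·1+6·3=22≤23, 3·1+5·3=18≤26, objective 24.
(x_1,x_2)=(0,3): 4·0+6·3=18≤23, 3·0+5·3=15≤26, objective 21.
(x_1,x_2)=(2,2): 4·2+6·2=20≤23, 3·2+5·2=16≤26, objective 20.
No feasible integer point exceeds 24.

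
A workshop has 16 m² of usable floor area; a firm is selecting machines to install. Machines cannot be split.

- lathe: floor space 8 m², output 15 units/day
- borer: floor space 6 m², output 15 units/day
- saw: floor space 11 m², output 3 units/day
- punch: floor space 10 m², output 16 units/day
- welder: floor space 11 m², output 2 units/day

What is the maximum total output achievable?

punch: floor space 10 ≤ 16, output 16.
borer + punch: floor space 6 + 10 = 16 ≤ 16, output 15 + 16 = 31.
lathe + borer: floor space 8 + 6 = 14 ≤ 16, output 15 + 15 = 30.
Best is borer and punch with total output 31.

31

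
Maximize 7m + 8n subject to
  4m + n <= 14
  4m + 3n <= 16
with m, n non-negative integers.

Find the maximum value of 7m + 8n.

40

(m,n)=(0,5): 4·0+1·5=5≤14, 4·0+3·5=15≤16, objective 40.
(m,n)=(1,4): 4·1+1·4=8≤14, 4·1+3·4=16≤16, objective 39.
(m,n)=(0,4): 4·0+1·4=4≤14, 4·0+3·4=12≤16, objective 32.
The best lattice point is (0,5), giving 40.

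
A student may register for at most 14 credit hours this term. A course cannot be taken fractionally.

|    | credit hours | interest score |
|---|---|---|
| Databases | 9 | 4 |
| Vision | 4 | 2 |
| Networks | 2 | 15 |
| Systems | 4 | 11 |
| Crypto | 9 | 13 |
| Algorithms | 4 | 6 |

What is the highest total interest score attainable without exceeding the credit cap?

34

Allowing fractional choices, the relaxed optimum would be about 37.8, but courses are indivisible.
Networks + Systems + Algorithms: credit hours 2 + 4 + 4 = 10 ≤ 14, interest score 15 + 11 + 6 = 32.
Vision + Networks + Systems + Algorithms: credit hours 4 + 2 + 4 + 4 = 14 ≤ 14, interest score 2 + 15 + 11 + 6 = 34.
Best is Vision, Networks, Systems, and Algorithms with total interest score 34.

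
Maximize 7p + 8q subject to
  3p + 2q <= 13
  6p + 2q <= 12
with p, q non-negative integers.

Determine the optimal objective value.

(p,q)=(0,6): 3·0+2·6=12≤13, 6·0+2·6=12≤12, objective 48.
(p,q)=(0,5): 3·0+2·5=10≤13, 6·0+2·5=10≤12, objective 40.
Maximum is 48 at (p,q)=(0,6).

48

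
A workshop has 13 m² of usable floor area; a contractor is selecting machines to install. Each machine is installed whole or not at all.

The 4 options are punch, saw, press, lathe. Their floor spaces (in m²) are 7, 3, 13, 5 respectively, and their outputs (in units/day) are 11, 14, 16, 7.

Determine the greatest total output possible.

25

saw + lathe: floor space 3 + 5 = 8 ≤ 13, output 14 + 7 = 21.
punch + saw: floor space 7 + 3 = 10 ≤ 13, output 11 + 14 = 25.
punch + lathe: floor space 7 + 5 = 12 ≤ 13, output 11 + 7 = 18.
Best is punch and saw with total output 25.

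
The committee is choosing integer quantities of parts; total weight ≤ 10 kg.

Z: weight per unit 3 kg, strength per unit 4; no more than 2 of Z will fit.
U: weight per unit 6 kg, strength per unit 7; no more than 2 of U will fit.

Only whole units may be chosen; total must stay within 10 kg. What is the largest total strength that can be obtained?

11

This is a bounded integer knapsack.
Z has the best ratio (4/3); taking only Z gives at most 2×4 = 8 (stopped by the supply cap of 2).
Mixing does better — 1×Z and 1×U: weight 9 ≤ 10, strength 1·4 + 1·7 = 11.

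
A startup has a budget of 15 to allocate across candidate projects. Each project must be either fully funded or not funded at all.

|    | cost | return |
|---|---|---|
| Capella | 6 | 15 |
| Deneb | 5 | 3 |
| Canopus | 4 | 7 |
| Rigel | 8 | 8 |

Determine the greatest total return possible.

Allowing fractional choices, the relaxed optimum would be about 27.0, but projects are indivisible.
Capella + Rigel: cost 6 + 8 = 14 ≤ 15, return 15 + 8 = 23.
Capella + Deneb + Canopus: cost 6 + 5 + 4 = 15 ≤ 15, return 15 + 3 + 7 = 25.
Best is Capella, Deneb, and Canopus with total return 25.

25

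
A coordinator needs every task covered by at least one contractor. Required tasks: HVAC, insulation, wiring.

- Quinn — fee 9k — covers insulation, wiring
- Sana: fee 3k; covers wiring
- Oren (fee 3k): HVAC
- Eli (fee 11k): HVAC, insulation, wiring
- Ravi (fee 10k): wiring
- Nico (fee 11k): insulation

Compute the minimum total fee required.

11

The greedy cost-per-new-task heuristic would pick Sana, Oren, and Quinn for 15, but a cheaper cover exists.
Eli alone covers HVAC, insulation, wiring — every task.
Total fee: 11.
No cover costs less than 11.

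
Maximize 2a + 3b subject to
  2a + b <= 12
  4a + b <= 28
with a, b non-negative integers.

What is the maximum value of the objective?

36

(a,b)=(0,12): 2·0+1·12=12≤12, 4·0+1·12=12≤28, objective 36.
(a,b)=(0,11): 2·0+1·11=11≤12, 4·0+1·11=11≤28, objective 33.
No feasible integer point exceeds 36.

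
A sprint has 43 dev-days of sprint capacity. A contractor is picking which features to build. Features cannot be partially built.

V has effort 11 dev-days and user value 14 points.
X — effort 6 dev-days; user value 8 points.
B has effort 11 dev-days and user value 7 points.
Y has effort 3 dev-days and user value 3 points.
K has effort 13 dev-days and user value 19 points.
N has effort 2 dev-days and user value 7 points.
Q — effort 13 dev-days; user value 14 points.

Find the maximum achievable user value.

Allowing fractional choices, the relaxed optimum would be about 59.8, but features are indivisible.
V + Y + K + N + Q: effort 11 + 3 + 13 + 2 + 13 = 42 ≤ 43, user value 14 + 3 + 19 + 7 + 14 = 57.
V + X + B + K + N: effort 11 + 6 + 11 + 13 + 2 = 43 ≤ 43, user value 14 + 8 + 7 + 19 + 7 = 55.
Best is V, Y, K, N, and Q with total user value 57.

57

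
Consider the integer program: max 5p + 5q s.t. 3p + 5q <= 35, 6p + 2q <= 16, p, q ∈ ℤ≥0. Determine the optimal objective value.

(p,q)=(0,7): 3·0+5·7=35≤35, 6·0+2·7=14≤16, objective 35.
(p,q)=(1,5): 3·1+5·5=28≤35, 6·1+2·5=16≤16, objective 30.
(p,q)=(0,6): 3·0+5·6=30≤35, 6·0+2·6=12≤16, objective 30.
(p,q)=(0,5): 3·0+5·5=25≤35, 6·0+2·5=10≤16, objective 25.
The best lattice point is (0,7), giving 35.

35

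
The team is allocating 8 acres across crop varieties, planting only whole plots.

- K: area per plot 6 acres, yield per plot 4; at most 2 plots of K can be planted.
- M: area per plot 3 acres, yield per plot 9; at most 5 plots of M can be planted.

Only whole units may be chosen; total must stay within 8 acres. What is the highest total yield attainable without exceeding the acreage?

M has the best ratio (9/3); taking only M gives at most 2×9 = 18 (stopped by the area limit).
Optimal: 2×M: area 6 ≤ 8, yield 2·9 = 18.

18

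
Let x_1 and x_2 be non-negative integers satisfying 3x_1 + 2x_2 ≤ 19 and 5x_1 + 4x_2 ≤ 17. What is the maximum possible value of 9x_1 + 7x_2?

30

Relaxing integrality, the LP optimum is 30.60 at (x_1,x_2) = (3.4, 0), which is not an integer point.
(x_1,x_2)=(1,3): 3·1+2·3=9≤19, 5·1+4·3=17≤17, objective 30.
(x_1,x_2)=(0,4): 3·0+2·4=8≤19, 5·0+4·4=16≤17, objective 28.
(x_1,x_2)=(3,0): 3·3+2·0=9≤19, 5·3+4·0=15≤17, objective 27.
(x_1,x_2)=(2,1): 3·2+2·1=8≤19, 5·2+4·1=14≤17, objective 25.
Maximum is 30 at (x_1,x_2)=(1,3).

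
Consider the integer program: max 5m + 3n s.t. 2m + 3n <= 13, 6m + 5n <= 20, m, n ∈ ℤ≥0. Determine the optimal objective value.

(m,n)=(3,0): 2·3+3·0=6≤13, 6·3+5·0=18≤20, objective 15.
(m,n)=(2,1): 2·2+3·1=7≤13, 6·2+5·1=17≤20, objective 13.
(m,n)=(2,0): 2·2+3·0=4≤13, 6·2+5·0=12≤20, objective 10.
Maximum is 15 at (m,n)=(3,0).

15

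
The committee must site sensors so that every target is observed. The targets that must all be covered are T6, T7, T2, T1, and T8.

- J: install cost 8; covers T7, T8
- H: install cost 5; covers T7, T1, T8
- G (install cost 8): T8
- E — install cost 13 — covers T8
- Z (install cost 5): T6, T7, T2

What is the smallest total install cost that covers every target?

10

Choose H and Z: together they cover T6, T7, T2, T1, T8 — every target.
Total install cost: 5 + 5 = 10.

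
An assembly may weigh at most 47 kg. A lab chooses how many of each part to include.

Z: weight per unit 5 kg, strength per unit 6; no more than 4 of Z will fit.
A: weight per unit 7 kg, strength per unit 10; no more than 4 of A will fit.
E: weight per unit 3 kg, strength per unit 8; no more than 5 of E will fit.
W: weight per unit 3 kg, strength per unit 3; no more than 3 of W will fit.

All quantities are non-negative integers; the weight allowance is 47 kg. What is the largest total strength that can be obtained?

83

E has the best ratio (8/3); taking only E gives at most 5×8 = 40 (stopped by the supply cap of 5).
Mixing does better — 4×A, 5×E, and 1×W: weight 46 ≤ 47, strength 4·10 + 5·8 + 1·3 = 83.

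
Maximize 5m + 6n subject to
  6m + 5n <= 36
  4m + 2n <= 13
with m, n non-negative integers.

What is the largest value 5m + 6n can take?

36

Relaxing integrality, the LP optimum is 39.00 at (m,n) = (0, 6.5), which is not an integer point.
(m,n)=(0,6): 6·0+5·6=30≤36, 4·0+2·6=12≤13, objective 36.
(m,n)=(0,5): 6·0+5·5=25≤36, 4·0+2·5=10≤13, objective 30.
Maximum is 36 at (m,n)=(0,6).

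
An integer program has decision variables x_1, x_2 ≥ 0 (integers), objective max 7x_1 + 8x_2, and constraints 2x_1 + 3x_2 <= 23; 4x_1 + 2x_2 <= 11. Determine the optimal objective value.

(x_1,x_2)=(0,5) is feasible, giving 40.
(x_1,x_2)=(0,4) is feasible, giving 32.
The best lattice point is (0,5), giving 40.

40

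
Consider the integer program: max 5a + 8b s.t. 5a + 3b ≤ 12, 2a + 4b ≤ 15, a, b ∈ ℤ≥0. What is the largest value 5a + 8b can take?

Relaxing integrality, the LP optimum is 30.21 at (a,b) = (0.214, 3.64), which is not an integer point.
(a,b)=(0,3) is feasible, giving 24.
(a,b)=(1,2) is feasible, giving 21.
(a,b)=(0,2) is feasible, giving 16.
Maximum is 24 at (a,b)=(0,3).

24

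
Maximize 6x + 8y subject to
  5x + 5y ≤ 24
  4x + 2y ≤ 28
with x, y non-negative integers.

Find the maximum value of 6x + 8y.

32

(x,y)=(0,4) is feasible, giving 32.
(x,y)=(1,3) is feasible, giving 30.
Maximum is 32 at (x,y)=(0,4).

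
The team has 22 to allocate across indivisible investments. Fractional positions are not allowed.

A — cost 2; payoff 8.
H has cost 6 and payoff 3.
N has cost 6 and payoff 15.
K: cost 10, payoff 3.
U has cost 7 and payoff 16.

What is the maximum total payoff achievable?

42

Allowing fractional choices, the relaxed optimum would be about 42.3, but investments are indivisible.
H + N + U: cost 6 + 6 + 7 = 19 ≤ 22, payoff 3 + 15 + 16 = 34.
A + N + U: cost 2 + 6 + 7 = 15 ≤ 22, payoff 8 + 15 + 16 = 39.
A + H + N + U: cost 2 + 6 + 6 + 7 = 21 ≤ 22, payoff 8 + 3 + 15 + 16 = 42.
Best is A, H, N, and U with total payoff 42.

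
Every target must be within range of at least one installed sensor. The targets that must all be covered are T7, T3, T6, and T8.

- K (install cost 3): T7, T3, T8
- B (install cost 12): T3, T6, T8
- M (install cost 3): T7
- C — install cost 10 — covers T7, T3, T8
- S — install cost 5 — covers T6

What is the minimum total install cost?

Choose K and S: together they cover T7, T3, T6, T8 — every target.
Total install cost: 3 + 5 = 8.
No cover costs less than 8.

8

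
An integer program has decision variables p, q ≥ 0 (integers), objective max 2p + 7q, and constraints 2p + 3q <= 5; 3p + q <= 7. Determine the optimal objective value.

(p,q)=(1,1): 2·1+3·1=5≤5, 3·1+1·1=4≤7, objective 9.
(p,q)=(0,1): 2·0+3·1=3≤5, 3·0+1·1=1≤7, objective 7.
(p,q)=(2,0): 2·2+3·0=4≤5, 3·2+1·0=6≤7, objective 4.
(p,q)=(1,0): 2·1+3·0=2≤5, 3·1+1·0=3≤7, objective 2.
The best lattice point is (1,1), giving 9.

9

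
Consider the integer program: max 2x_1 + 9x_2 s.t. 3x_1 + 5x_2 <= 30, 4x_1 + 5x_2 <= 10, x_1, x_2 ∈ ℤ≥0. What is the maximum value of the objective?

18

(x_1,x_2)=(0,2) is feasible, giving 18.
(x_1,x_2)=(1,1) is feasible, giving 11.
Maximum is 18 at (x_1,x_2)=(0,2).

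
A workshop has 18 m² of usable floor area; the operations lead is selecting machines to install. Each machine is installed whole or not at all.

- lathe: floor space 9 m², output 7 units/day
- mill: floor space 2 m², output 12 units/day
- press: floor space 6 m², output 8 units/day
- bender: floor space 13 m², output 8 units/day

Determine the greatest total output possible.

27

This is an integer program with binary decision variables.
Allowing fractional choices, the relaxed optimum would be about 27.6, but machines are indivisible.
lathe + mill + press: floor space 9 + 2 + 6 = 17 ≤ 18, output 7 + 12 + 8 = 27.
mill + press: floor space 2 + 6 = 8 ≤ 18, output 12 + 8 = 20.
Best is lathe, mill, and press with total output 27.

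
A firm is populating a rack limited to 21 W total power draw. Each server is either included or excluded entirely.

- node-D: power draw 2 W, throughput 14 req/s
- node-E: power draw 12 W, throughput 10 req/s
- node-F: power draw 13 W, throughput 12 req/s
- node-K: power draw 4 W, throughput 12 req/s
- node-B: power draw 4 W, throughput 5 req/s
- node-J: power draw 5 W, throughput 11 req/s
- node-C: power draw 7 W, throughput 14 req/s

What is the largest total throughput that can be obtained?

51

Allowing fractional choices, the relaxed optimum would be about 54.8, but servers are indivisible.
node-D + node-K + node-B + node-C: power draw 2 + 4 + 4 + 7 = 17 ≤ 21, throughput 14 + 12 + 5 + 14 = 45.
node-D + node-K + node-J + node-C: power draw 2 + 4 + 5 + 7 = 18 ≤ 21, throughput 14 + 12 + 11 + 14 = 51.
node-D + node-B + node-J + node-C: power draw 2 + 4 + 5 + 7 = 18 ≤ 21, throughput 14 + 5 + 11 + 14 = 44.
Best is node-D, node-K, node-J, and node-C with total throughput 51.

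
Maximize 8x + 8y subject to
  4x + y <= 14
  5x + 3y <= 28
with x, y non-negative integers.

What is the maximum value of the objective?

Relaxing integrality, the LP optimum is 74.67 at (x,y) = (0, 9.33), which is not an integer point.
(x,y)=(0,9): 4·0+1·9=9≤14, 5·0+3·9=27≤28, objective 72.
(x,y)=(0,8): 4·0+1·8=8≤14, 5·0+3·8=24≤28, objective 64.
The best lattice point is (0,9), giving 72.

72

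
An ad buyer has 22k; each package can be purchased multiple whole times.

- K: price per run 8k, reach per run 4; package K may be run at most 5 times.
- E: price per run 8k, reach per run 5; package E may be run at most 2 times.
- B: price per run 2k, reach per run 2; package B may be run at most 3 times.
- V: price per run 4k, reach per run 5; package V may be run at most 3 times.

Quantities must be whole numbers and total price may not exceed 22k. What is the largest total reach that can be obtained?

This is a bounded integer knapsack.
1×E, 1×B, and 3×V: price 22 ≤ 22, reach 1·5 + 1·2 + 3·5 = 22.
3×B and 3×V: price 18 ≤ 22, reach 3·2 + 3·5 = 21.
Best is 22.

22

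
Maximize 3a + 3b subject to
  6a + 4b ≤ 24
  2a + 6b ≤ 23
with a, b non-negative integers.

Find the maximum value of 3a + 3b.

The continuous relaxation peaks at (1.86, 3.21) with value 15.21; rounding to a feasible lattice point costs some objective.
(a,b)=(2,3) is feasible, giving 15.
(a,b)=(2,2) is feasible, giving 12.
The best lattice point is (2,3), giving 15.

15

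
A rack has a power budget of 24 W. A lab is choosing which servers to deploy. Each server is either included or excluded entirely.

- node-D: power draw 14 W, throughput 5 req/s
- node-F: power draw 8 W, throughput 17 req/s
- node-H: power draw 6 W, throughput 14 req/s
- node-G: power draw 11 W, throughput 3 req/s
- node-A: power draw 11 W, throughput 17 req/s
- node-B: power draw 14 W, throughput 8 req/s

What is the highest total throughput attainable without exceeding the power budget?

34

Take node-F and node-A: power draw 8 + 11 = 19 ≤ 24, throughput 17 + 17 = 34.
No other feasible combination does better.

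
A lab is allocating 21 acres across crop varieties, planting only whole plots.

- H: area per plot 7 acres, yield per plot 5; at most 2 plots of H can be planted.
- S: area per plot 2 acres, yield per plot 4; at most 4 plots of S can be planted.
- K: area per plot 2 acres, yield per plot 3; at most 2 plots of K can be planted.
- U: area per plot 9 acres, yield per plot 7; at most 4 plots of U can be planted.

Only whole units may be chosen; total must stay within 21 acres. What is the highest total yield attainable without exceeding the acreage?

29

1×H, 4×S, and 2×K: area 19 ≤ 21, yield 1·5 + 4·4 + 2·3 = 27.
4×S, 2×K, and 1×U: area 21 ≤ 21, yield 4·4 + 2·3 + 1·7 = 29.
Best is 29.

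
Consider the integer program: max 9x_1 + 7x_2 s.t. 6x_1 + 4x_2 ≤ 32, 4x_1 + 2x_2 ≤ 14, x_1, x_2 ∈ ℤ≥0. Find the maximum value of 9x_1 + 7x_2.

(x_1,x_2)=(0,7) is feasible, giving 49.
(x_1,x_2)=(0,6) is feasible, giving 42.
Maximum is 49 at (x_1,x_2)=(0,7).

49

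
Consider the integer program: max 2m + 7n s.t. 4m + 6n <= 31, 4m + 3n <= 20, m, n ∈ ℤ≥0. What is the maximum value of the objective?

35

(m,n)=(0,5): 4·0+6·5=30≤31, 4·0+3·5=15≤20, objective 35.
(m,n)=(1,4): 4·1+6·4=28≤31, 4·1+3·4=16≤20, objective 30.
(m,n)=(0,4): 4·0+6·4=24≤31, 4·0+3·4=12≤20, objective 28.
Maximum is 35 at (m,n)=(0,5).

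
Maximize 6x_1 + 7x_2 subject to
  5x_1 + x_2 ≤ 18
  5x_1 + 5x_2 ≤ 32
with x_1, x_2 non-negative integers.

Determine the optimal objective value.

42

(x_1,x_2)=(0,6) is feasible, giving 42.
(x_1,x_2)=(1,5) is feasible, giving 41.
(x_1,x_2)=(0,5) is feasible, giving 35.
No feasible integer point exceeds 42.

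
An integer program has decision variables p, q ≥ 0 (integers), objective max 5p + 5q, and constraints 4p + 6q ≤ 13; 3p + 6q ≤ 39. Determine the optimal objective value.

15

(p,q)=(3,0) is feasible, giving 15.
(p,q)=(2,0) is feasible, giving 10.
Maximum is 15 at (p,q)=(3,0).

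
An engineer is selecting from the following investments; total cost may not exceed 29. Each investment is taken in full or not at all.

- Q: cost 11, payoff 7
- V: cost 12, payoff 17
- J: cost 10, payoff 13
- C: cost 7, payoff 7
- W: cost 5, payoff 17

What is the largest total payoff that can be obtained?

47

Treat it as a binary knapsack problem.
V + C + W: cost 12 + 7 + 5 = 24 ≤ 29, payoff 17 + 7 + 17 = 41.
V + J + W: cost 12 + 10 + 5 = 27 ≤ 29, payoff 17 + 13 + 17 = 47.
Best is V, J, and W with total payoff 47.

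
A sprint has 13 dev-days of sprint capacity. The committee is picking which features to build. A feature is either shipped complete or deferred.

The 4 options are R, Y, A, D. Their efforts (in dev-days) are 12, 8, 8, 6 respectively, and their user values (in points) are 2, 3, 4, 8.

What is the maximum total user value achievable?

8

A: effort 8 ≤ 13, user value 4.
D: effort 6 ≤ 13, user value 8.
Best is D with total user value 8.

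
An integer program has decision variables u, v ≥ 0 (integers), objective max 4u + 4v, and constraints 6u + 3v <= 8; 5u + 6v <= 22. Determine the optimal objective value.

8

Relaxing integrality, the LP optimum is 10.67 at (u,v) = (0, 2.67), which is not an integer point.
(u,v)=(0,2): 6·0+3·2=6≤8, 5·0+6·2=12≤22, objective 8.
(u,v)=(0,1): 6·0+3·1=3≤8, 5·0+6·1=6≤22, objective 4.
Maximum is 8 at (u,v)=(0,2).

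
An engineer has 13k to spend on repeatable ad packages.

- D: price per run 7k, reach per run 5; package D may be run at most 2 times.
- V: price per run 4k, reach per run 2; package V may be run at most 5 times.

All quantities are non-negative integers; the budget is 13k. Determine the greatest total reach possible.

7

D has the best ratio (5/7); taking only D gives at most 1×5 = 5 (stopped by the price limit).
Mixing does better — 1×D and 1×V: price 11 ≤ 13, reach 1·5 + 1·2 = 7.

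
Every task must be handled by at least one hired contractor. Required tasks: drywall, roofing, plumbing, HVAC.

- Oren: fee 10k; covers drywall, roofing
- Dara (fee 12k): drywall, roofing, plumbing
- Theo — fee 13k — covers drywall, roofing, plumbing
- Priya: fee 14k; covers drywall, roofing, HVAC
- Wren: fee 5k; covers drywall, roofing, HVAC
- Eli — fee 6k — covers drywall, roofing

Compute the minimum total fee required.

This is a weighted set-cover instance.
Choose Dara and Wren: together they cover drywall, roofing, plumbing, HVAC — every task.
Total fee: 12 + 5 = 17.
No cover costs less than 17.

17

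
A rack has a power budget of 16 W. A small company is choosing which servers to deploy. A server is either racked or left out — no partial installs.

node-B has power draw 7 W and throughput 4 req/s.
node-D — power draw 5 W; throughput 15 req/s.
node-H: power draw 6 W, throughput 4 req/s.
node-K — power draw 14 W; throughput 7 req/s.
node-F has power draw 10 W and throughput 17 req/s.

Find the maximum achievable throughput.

32

Allowing fractional choices, the relaxed optimum would be about 32.7, but servers are indivisible.
node-D + node-F: power draw 5 + 10 = 15 ≤ 16, throughput 15 + 17 = 32.
node-D + node-H: power draw 5 + 6 = 11 ≤ 16, throughput 15 + 4 = 19.
node-H + node-F: power draw 6 + 10 = 16 ≤ 16, throughput 4 + 17 = 21.
Best is node-D and node-F with total throughput 32.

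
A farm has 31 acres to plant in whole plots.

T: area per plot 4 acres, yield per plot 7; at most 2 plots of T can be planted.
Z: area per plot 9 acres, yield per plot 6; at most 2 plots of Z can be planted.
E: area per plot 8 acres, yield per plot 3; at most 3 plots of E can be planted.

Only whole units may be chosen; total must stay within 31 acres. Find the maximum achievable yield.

This is a bounded integer knapsack.
2×T, 1×Z, and 1×E: area 25 ≤ 31, yield 2·7 + 1·6 + 1·3 = 23.
2×T and 2×Z: area 26 ≤ 31, yield 2·7 + 2·6 = 26.
Best is 26.

26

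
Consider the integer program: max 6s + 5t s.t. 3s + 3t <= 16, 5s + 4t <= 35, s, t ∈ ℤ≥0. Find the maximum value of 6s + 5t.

30

(s,t)=(5,0): 3·5+3·0=15≤16, 5·5+4·0=25≤35, objective 30.
(s,t)=(4,1): 3·4+3·1=15≤16, 5·4+4·1=24≤35, objective 29.
Maximum is 30 at (s,t)=(5,0).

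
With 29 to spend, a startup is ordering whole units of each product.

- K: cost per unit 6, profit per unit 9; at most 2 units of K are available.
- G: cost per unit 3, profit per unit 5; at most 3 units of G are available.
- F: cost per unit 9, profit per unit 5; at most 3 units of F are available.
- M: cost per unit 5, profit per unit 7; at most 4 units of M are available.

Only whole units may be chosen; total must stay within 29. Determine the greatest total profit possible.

43

Take 3×G and 4×M: cost 29 ≤ 29, profit 3·5 + 4·7 = 43.
G has the best ratio (5/3) and is taken to its limit of 3; remaining capacity is filled optimally with the others.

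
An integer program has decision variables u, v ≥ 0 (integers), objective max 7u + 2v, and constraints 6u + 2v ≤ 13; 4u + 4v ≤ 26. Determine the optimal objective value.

14

(u,v)=(2,0) is feasible, giving 14.
(u,v)=(1,1) is feasible, giving 9.
The best lattice point is (2,0), giving 14.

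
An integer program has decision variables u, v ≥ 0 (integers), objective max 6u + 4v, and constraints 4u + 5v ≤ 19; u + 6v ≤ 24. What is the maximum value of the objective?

24

Relaxing integrality, the LP optimum is 28.50 at (u,v) = (4.75, 0), which is not an integer point.
(u,v)=(4,0): 4·4+5·0=16≤19, 1·4+6·0=4≤24, objective 24.
(u,v)=(3,1): 4·3+5·1=17≤19, 1·3+6·1=9≤24, objective 22.
(u,v)=(3,0): 4·3+5·0=12≤19, 1·3+6·0=3≤24, objective 18.
The best lattice point is (4,0), giving 24.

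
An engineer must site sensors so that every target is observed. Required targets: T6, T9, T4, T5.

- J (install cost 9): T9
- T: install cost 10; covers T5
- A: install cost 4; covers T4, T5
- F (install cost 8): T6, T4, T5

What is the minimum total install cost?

17

This is a weighted set-cover instance.
Choose J and F: together they cover T6, T9, T4, T5 — every target.
Total install cost: 9 + 8 = 17.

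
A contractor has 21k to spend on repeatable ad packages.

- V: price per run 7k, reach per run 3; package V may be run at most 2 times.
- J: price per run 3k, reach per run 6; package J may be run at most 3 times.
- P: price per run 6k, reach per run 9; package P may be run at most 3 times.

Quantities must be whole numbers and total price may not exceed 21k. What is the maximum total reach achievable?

J has the best ratio (6/3); taking only J gives at most 3×6 = 18 (stopped by the supply cap of 3).
Mixing does better — 3×J and 2×P: price 21 ≤ 21, reach 3·6 + 2·9 = 36.

36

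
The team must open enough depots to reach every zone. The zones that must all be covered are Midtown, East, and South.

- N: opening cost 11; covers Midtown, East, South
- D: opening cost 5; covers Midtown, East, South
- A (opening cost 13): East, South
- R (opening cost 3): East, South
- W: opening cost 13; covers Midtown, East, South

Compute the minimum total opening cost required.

5

The greedy cost-per-new-zone heuristic would pick R and D for 8, but a cheaper cover exists.
D alone covers Midtown, East, South — every zone.
Total opening cost: 5.
No cover costs less than 5.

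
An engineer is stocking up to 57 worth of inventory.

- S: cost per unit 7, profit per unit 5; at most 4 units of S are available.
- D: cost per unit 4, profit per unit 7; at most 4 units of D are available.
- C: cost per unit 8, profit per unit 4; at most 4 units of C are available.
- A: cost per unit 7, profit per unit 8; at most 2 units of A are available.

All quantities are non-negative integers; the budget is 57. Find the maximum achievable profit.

59

This is a bounded integer knapsack.
Take 3×S, 4×D, and 2×A: cost 51 ≤ 57, profit 3·5 + 4·7 + 2·8 = 59.
D has the best ratio (7/4) and is taken to its limit of 4; remaining capacity is filled optimally with the others.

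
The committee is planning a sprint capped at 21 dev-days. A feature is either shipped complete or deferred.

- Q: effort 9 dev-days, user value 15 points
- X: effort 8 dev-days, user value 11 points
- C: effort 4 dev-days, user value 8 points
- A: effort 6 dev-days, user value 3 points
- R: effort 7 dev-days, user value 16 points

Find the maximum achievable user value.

Allowing fractional choices, the relaxed optimum would be about 40.4, but features are indivisible.
Q + C + R: effort 9 + 4 + 7 = 20 ≤ 21, user value 15 + 8 + 16 = 39.
X + C + R: effort 8 + 4 + 7 = 19 ≤ 21, user value 11 + 8 + 16 = 35.
Best is Q, C, and R with total user value 39.

39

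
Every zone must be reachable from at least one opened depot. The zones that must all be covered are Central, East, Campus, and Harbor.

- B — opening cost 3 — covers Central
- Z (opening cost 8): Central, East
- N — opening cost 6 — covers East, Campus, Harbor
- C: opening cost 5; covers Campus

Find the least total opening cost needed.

Choose B and N: together they cover Central, East, Campus, Harbor — every zone.
Total opening cost: 3 + 6 = 9.
No cover costs less than 9.

9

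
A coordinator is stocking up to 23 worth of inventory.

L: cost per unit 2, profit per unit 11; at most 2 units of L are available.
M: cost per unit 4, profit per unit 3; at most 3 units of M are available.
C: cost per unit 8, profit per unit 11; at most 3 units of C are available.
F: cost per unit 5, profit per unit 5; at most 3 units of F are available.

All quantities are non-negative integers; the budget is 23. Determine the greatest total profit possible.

44

This is a bounded integer knapsack.
Take 2×L and 2×C: cost 20 ≤ 23, profit 2·11 + 2·11 = 44.
L has the best ratio (11/2) and is taken to its limit of 2; remaining capacity is filled optimally with the others.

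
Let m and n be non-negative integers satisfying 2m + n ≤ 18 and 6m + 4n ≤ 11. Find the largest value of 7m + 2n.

(m,n)=(1,1): 2·1+1·1=3≤18, 6·1+4·1=10≤11, objective 9.
(m,n)=(1,0): 2·1+1·0=2≤18, 6·1+4·0=6≤11, objective 7.
(m,n)=(0,2): 2·0+1·2=2≤18, 6·0+4·2=8≤11, objective 4.
The best lattice point is (1,1), giving 9.

9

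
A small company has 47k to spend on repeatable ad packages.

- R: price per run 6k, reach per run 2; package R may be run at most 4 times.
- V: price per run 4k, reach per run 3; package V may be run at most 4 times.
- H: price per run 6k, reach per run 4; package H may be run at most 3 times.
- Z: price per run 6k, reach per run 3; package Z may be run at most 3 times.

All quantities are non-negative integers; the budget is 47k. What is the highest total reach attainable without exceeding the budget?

30

This is a bounded integer knapsack.
V has the best ratio (3/4); taking only V gives at most 4×3 = 12 (stopped by the supply cap of 4).
Mixing does better — 4×V, 3×H, and 2×Z: price 46 ≤ 47, reach 4·3 + 3·4 + 2·3 = 30.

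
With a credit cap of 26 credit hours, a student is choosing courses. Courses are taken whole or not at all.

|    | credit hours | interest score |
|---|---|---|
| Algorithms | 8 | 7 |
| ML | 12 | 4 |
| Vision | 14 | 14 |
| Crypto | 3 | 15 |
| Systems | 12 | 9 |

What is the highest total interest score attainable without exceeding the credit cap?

36

Allowing fractional choices, the relaxed optimum would be about 36.8, but courses are indivisible.
Algorithms + Crypto + Systems: credit hours 8 + 3 + 12 = 23 ≤ 26, interest score 7 + 15 + 9 = 31.
Algorithms + Vision + Crypto: credit hours 8 + 14 + 3 = 25 ≤ 26, interest score 7 + 14 + 15 = 36.
Best is Algorithms, Vision, and Crypto with total interest score 36.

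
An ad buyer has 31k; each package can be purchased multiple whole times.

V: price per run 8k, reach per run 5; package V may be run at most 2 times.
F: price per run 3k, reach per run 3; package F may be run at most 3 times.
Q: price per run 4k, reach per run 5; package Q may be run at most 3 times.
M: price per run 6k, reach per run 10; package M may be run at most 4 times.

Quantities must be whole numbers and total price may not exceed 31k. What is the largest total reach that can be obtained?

This is a bounded integer knapsack.
Take 1×F, 1×Q, and 4×M: price 31 ≤ 31, reach 1·3 + 1·5 + 4·10 = 48.
M has the best ratio (10/6) and is taken to its limit of 4; remaining capacity is filled optimally with the others.

48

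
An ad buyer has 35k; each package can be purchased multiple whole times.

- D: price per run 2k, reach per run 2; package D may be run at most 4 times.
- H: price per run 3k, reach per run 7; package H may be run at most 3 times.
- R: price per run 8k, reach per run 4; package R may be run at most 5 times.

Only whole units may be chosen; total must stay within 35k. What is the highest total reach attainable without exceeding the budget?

H has the best ratio (7/3); taking only H gives at most 3×7 = 21 (stopped by the supply cap of 3).
Mixing does better — 4×D, 3×H, and 2×R: price 33 ≤ 35, reach 4·2 + 3·7 + 2·4 = 37.

37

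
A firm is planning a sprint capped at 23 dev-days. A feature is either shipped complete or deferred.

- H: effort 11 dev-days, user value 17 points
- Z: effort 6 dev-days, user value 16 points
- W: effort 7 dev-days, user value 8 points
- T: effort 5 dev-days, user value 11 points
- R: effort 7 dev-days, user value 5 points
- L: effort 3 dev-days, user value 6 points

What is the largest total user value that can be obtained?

44

H + Z + T: effort 11 + 6 + 5 = 22 ≤ 23, user value 17 + 16 + 11 = 44.
Z + W + T + L: effort 6 + 7 + 5 + 3 = 21 ≤ 23, user value 16 + 8 + 11 + 6 = 41.
H + Z + L: effort 11 + 6 + 3 = 20 ≤ 23, user value 17 + 16 + 6 = 39.
Best is H, Z, and T with total user value 44.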